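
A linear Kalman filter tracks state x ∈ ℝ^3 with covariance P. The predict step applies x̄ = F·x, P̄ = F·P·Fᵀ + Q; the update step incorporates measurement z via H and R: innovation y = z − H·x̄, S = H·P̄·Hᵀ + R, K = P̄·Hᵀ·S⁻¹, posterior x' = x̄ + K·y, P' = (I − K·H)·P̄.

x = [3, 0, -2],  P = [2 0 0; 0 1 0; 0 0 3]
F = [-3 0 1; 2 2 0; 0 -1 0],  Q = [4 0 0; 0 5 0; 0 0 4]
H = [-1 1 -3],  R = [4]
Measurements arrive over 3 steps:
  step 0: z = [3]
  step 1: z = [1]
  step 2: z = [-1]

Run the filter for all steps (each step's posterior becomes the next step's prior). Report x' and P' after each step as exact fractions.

step 0: x̄ = F·x = [-11, 6, 0]
step 0: P̄ = F·P·Fᵀ + Q = [25 -12 0; -12 17 -2; 0 -2 5]
step 0: y = z − H·x̄ = [-14]
step 0: S = H·P̄·Hᵀ + R = [127]
step 0: K = P̄·Hᵀ·S⁻¹ = [-37/127; 35/127; -17/127]
step 0: x' = x̄ + K·y = [-879/127, 272/127, 238/127]
step 0: P' = (I − K·H)·P̄ = [1806/127 -229/127 -629/127; -229/127 934/127 341/127; -629/127 341/127 346/127]
step 1: x̄ = F·x = [2875/127, -1214/127, -272/127]
step 1: P̄ = F·P·Fᵀ + Q = [20882/127 -10038/127 -1028/127; -10038/127 9763/127 -1410/127; -1028/127 -1410/127 1442/127]
step 1: y = z − H·x̄ = [3400/127]
step 1: S = H·P̄·Hᵀ + R = [66499/127]
step 1: K = P̄·Hᵀ·S⁻¹ = [-27836/66499; 24031/66499; -4708/66499]
step 1: x' = x̄ + K·y = [760175/66499, 7682/66499, -268464/66499]
step 1: P' = (I − K·H)·P̄ = [4832986/66499 11102/66499 -1570180/66499; 11102/66499 564888/66499 152554/66499; -1570180/66499 152554/66499 580522/66499]
step 2: x̄ = F·x = [-2548989/66499, 1535714/66499, -7682/66499]
step 2: P̄ = F·P·Fᵀ + Q = [53764472/66499 -31899780/66499 -119248/66499; -31899780/66499 22012807/66499 -1151980/66499; -119248/66499 -1151980/66499 830884/66499]
step 2: y = z − H·x̄ = [-4174248/66499]
step 2: S = H·P̄·Hᵀ + R = [153517183/66499]
step 2: K = P̄·Hᵀ·S⁻¹ = [-85306508/153517183; 57368527/153517183; -3525384/153517183]
step 2: x' = x̄ + K·y = [-529678497/153517183, -55819966/153517183, 203559574/153517183]
step 2: P' = (I − K·H)·P̄ = [14685483688/153517183 -48957976/153517183 -4797738544/153517183; -48957976/153517183 1326279048/153517183 381920972/153517183; -4797738544/153517183 381920972/153517183 1731253684/153517183]

step 0: x' = [-879/127, 272/127, 238/127], P' = [1806/127 -229/127 -629/127; -229/127 934/127 341/127; -629/127 341/127 346/127]
step 1: x' = [760175/66499, 7682/66499, -268464/66499], P' = [4832986/66499 11102/66499 -1570180/66499; 11102/66499 564888/66499 152554/66499; -1570180/66499 152554/66499 580522/66499]
step 2: x' = [-529678497/153517183, -55819966/153517183, 203559574/153517183], P' = [14685483688/153517183 -48957976/153517183 -4797738544/153517183; -48957976/153517183 1326279048/153517183 381920972/153517183; -4797738544/153517183 381920972/153517183 1731253684/153517183]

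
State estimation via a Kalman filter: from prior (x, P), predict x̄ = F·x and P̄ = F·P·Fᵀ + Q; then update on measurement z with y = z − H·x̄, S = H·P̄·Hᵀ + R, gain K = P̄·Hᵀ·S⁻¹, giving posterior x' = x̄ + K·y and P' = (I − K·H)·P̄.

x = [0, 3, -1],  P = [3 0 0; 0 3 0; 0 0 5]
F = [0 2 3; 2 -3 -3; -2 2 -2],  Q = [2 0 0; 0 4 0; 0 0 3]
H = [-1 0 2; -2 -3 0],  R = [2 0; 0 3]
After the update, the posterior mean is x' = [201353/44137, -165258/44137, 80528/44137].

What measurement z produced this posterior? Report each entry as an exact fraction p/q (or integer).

z = [-1, 2]

x̄ = F·x = [3, -6, 8]
P̄ = F·P·Fᵀ + Q = [59 -63 -18; -63 88 0; -18 0 47]
S = H·P̄·Hᵀ + R = [321 1; 1 275]
K = P̄·Hᵀ·S⁻¹ = [-13098/44137 11443/44137; 17463/88274 -44361/88274; 15382/44137 5722/44137]
x' − x̄ = [68942/44137, 99564/44137, -272568/44137] = K·y
y = (KᵀK)⁻¹·Kᵀ·(x' − x̄) = [-14, -10]
z = y + H·x̄ = [-14, -10] + [13, 12] = [-1, 2]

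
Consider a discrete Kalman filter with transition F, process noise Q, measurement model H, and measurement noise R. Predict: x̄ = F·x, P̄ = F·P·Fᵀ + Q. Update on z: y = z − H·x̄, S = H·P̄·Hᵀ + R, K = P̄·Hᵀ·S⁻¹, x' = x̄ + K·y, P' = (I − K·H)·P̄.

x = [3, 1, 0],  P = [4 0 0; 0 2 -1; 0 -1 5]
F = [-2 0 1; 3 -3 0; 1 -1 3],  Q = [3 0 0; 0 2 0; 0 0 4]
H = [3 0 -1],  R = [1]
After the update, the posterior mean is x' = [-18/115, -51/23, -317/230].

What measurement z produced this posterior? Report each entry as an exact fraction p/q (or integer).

x̄ = F·x = [-6, 6, 2]
P̄ = F·P·Fᵀ + Q = [24 -21 8; -21 56 27; 8 27 61]
S = H·P̄·Hᵀ + R = [230]
K = P̄·Hᵀ·S⁻¹ = [32/115; -9/23; -37/230]
x' − x̄ = [672/115, -189/23, -777/230] = K·y
y = (KᵀK)⁻¹·Kᵀ·(x' − x̄) = [21]
z = y + H·x̄ = [21] + [-20] = [1]

z = [1]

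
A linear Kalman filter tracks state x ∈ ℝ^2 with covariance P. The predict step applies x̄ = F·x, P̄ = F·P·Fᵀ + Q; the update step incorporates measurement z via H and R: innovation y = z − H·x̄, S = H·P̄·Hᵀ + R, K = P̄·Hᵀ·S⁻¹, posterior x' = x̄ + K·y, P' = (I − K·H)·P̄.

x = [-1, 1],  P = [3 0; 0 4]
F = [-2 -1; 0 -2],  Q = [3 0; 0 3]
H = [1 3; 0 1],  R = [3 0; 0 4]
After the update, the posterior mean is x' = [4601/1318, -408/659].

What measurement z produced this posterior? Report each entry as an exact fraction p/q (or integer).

z = [2, -2]

x̄ = F·x = [1, -2]
P̄ = F·P·Fᵀ + Q = [19 8; 8 19]
S = H·P̄·Hᵀ + R = [241 65; 65 23]
K = P̄·Hᵀ·S⁻¹ = [469/1318 -867/1318; 130/659 177/659]
x' − x̄ = [3283/1318, 910/659] = K·y
y = (KᵀK)⁻¹·Kᵀ·(x' − x̄) = [7, 0]
z = y + H·x̄ = [7, 0] + [-5, -2] = [2, -2]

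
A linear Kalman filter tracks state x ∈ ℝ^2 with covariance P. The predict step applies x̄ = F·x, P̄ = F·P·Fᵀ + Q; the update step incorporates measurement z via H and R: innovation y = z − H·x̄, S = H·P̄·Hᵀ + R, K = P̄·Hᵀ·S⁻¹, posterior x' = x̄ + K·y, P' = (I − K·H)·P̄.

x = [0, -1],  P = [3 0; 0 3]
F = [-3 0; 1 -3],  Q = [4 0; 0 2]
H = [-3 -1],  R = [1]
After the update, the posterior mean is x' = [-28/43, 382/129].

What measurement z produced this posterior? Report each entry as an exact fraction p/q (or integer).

z = [-1]

x̄ = F·x = [0, 3]
P̄ = F·P·Fᵀ + Q = [31 -9; -9 32]
S = H·P̄·Hᵀ + R = [258]
K = P̄·Hᵀ·S⁻¹ = [-14/43; -5/258]
x' − x̄ = [-28/43, -5/129] = K·y
y = (KᵀK)⁻¹·Kᵀ·(x' − x̄) = [2]
z = y + H·x̄ = [2] + [-3] = [-1]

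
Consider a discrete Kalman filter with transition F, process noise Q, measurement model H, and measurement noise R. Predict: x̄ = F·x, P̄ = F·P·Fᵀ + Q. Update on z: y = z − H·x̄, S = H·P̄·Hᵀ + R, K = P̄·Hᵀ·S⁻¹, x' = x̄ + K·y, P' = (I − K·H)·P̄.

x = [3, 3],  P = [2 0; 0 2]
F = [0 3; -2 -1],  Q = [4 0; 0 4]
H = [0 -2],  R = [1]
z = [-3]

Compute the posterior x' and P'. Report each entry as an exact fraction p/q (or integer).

x̄ = F·x = [9, -9]
P̄ = F·P·Fᵀ + Q = [22 -6; -6 14]
y = z − H·x̄ = [-21]
S = H·P̄·Hᵀ + R = [57]
K = P̄·Hᵀ·S⁻¹ = [4/19; -28/57]
x' = x̄ + K·y = [87/19, 25/19]
P' = (I − K·H)·P̄ = [370/19 -2/19; -2/19 14/57]

x' = [87/19, 25/19]
P' = [370/19 -2/19; -2/19 14/57]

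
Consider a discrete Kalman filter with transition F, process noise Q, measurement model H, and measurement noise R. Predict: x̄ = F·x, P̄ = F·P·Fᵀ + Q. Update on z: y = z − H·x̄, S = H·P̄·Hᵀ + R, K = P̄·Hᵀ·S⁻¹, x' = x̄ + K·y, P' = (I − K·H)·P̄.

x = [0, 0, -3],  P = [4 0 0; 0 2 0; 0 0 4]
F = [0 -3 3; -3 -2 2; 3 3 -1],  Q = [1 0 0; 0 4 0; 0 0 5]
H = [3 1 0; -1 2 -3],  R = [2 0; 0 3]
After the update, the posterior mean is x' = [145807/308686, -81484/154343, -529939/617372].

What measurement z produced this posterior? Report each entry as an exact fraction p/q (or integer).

z = [1, 1]

x̄ = F·x = [-9, -6, 3]
P̄ = F·P·Fᵀ + Q = [55 36 -30; 36 64 -56; -30 -56 63]
S = H·P̄·Hᵀ + R = [777 581; 581 1229]
K = P̄·Hᵀ·S⁻¹ = [92431/308686 -2403/44098; 15082/154343 3646/22049; -21983/617372 -17963/88196]
x' − x̄ = [2923981/308686, 844574/154343, -2382055/617372] = K·y
y = (KᵀK)⁻¹·Kᵀ·(x' − x̄) = [34, 13]
z = y + H·x̄ = [34, 13] + [-33, -12] = [1, 1]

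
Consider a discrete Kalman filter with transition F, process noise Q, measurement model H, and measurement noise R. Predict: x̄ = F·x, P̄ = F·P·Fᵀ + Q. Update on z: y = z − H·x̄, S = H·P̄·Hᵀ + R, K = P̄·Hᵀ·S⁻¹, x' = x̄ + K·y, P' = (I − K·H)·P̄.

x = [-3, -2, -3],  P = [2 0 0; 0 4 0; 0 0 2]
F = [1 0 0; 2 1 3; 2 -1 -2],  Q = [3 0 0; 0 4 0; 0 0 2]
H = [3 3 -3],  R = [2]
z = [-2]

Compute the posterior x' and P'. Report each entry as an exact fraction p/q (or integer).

x' = [-225/139, -2983/695, -3602/695]
P' = [650/139 142/139 790/139; 142/139 4586/695 5204/695; 790/139 5204/695 9206/695]

x̄ = F·x = [-3, -17, 2]
P̄ = F·P·Fᵀ + Q = [5 4 4; 4 34 -8; 4 -8 22]
y = z − H·x̄ = [64]
S = H·P̄·Hᵀ + R = [695]
K = P̄·Hᵀ·S⁻¹ = [3/139; 138/695; -78/695]
x' = x̄ + K·y = [-225/139, -2983/695, -3602/695]
P' = (I − K·H)·P̄ = [650/139 142/139 790/139; 142/139 4586/695 5204/695; 790/139 5204/695 9206/695]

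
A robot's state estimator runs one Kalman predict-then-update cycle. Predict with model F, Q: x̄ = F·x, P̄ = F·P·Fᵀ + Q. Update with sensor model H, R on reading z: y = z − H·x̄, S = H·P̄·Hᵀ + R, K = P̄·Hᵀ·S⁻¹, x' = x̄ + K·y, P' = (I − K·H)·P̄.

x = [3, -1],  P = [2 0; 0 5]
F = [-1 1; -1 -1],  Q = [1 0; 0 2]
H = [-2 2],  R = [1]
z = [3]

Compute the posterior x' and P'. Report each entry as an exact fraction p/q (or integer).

x' = [-350/93, -70/31]
P' = [260/93 83/31; 83/31 87/31]

x̄ = F·x = [-4, -2]
P̄ = F·P·Fᵀ + Q = [8 -3; -3 9]
y = z − H·x̄ = [-1]
S = H·P̄·Hᵀ + R = [93]
K = P̄·Hᵀ·S⁻¹ = [-22/93; 8/31]
x' = x̄ + K·y = [-350/93, -70/31]
P' = (I − K·H)·P̄ = [260/93 83/31; 83/31 87/31]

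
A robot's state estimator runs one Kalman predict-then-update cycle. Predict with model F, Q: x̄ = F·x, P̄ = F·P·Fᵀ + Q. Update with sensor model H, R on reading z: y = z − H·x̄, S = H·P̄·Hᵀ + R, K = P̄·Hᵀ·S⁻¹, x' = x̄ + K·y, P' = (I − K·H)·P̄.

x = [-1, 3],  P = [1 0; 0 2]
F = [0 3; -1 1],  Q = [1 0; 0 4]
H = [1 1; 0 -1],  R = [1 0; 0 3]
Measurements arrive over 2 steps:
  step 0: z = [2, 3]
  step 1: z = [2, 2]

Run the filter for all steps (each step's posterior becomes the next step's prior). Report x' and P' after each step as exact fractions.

step 0: x̄ = F·x = [9, 4]
step 0: P̄ = F·P·Fᵀ + Q = [19 6; 6 7]
step 0: y = z − H·x̄ = [-11, 7]
step 0: S = H·P̄·Hᵀ + R = [39 -13; -13 10]
step 0: K = P̄·Hᵀ·S⁻¹ = [172/221 7/17; 3/17 -8/17]
step 0: x' = x̄ + K·y = [734/221, -21/17]
step 0: P' = (I − K·H)·P̄ = [445/221 -21/17; -21/17 24/17]
step 1: x̄ = F·x = [-63/17, -1007/221]
step 1: P̄ = F·P·Fᵀ + Q = [233/17 135/17; 135/17 2187/221]
step 1: y = z − H·x̄ = [2268/221, -565/221]
step 1: S = H·P̄·Hᵀ + R = [8947/221 -3942/221; -3942/221 2850/221]
step 1: K = P̄·Hᵀ·S⁻¹ = [5065/7511 4761/15022; 1971/7511 -6075/15022]
step 1: x' = x̄ + K·y = [36117/15022, -12463/15022]
step 1: P' = (I − K·H)·P̄ = [24413/15022 -14283/15022; -14283/15022 18225/15022]

step 0: x' = [734/221, -21/17], P' = [445/221 -21/17; -21/17 24/17]
step 1: x' = [36117/15022, -12463/15022], P' = [24413/15022 -14283/15022; -14283/15022 18225/15022]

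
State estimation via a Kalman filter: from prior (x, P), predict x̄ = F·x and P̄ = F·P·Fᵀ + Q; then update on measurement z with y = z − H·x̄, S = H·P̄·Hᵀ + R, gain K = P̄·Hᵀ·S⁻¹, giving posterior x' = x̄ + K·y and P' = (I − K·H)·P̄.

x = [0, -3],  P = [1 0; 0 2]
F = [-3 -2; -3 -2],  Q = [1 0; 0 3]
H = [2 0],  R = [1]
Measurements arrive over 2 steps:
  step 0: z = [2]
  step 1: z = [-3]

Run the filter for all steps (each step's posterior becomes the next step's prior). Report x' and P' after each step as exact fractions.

step 0: x̄ = F·x = [6, 6]
step 0: P̄ = F·P·Fᵀ + Q = [18 17; 17 20]
step 0: y = z − H·x̄ = [-10]
step 0: S = H·P̄·Hᵀ + R = [73]
step 0: K = P̄·Hᵀ·S⁻¹ = [36/73; 34/73]
step 0: x' = x̄ + K·y = [78/73, 98/73]
step 0: P' = (I − K·H)·P̄ = [18/73 17/73; 17/73 304/73]
step 1: x̄ = F·x = [-430/73, -430/73]
step 1: P̄ = F·P·Fᵀ + Q = [1655/73 1582/73; 1582/73 1801/73]
step 1: y = z − H·x̄ = [641/73]
step 1: S = H·P̄·Hᵀ + R = [6693/73]
step 1: K = P̄·Hᵀ·S⁻¹ = [3310/6693; 3164/6693]
step 1: x' = x̄ + K·y = [-10360/6693, -11642/6693]
step 1: P' = (I − K·H)·P̄ = [1655/6693 1582/6693; 1582/6693 27989/6693]

step 0: x' = [78/73, 98/73], P' = [18/73 17/73; 17/73 304/73]
step 1: x' = [-10360/6693, -11642/6693], P' = [1655/6693 1582/6693; 1582/6693 27989/6693]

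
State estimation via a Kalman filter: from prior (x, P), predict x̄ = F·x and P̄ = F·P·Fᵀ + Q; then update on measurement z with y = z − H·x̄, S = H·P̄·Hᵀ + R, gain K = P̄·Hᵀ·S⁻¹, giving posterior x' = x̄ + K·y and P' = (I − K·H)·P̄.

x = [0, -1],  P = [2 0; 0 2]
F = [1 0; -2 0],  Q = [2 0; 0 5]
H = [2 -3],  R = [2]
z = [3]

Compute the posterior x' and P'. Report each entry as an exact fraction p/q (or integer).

x̄ = F·x = [0, 0]
P̄ = F·P·Fᵀ + Q = [4 -4; -4 13]
y = z − H·x̄ = [3]
S = H·P̄·Hᵀ + R = [183]
K = P̄·Hᵀ·S⁻¹ = [20/183; -47/183]
x' = x̄ + K·y = [20/61, -47/61]
P' = (I − K·H)·P̄ = [332/183 208/183; 208/183 170/183]

x' = [20/61, -47/61]
P' = [332/183 208/183; 208/183 170/183]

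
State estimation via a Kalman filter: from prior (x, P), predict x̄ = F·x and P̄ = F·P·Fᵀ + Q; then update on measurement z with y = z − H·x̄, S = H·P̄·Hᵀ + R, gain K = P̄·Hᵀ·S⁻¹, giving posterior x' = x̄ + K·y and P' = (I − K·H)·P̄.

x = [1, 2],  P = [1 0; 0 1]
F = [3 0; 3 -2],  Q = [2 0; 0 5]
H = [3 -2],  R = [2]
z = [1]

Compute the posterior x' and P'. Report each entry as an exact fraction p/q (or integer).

x' = [9/13, 5/13]
P' = [98/13 144/13; 144/13 1089/65]

x̄ = F·x = [3, -1]
P̄ = F·P·Fᵀ + Q = [11 9; 9 18]
y = z − H·x̄ = [-10]
S = H·P̄·Hᵀ + R = [65]
K = P̄·Hᵀ·S⁻¹ = [3/13; -9/65]
x' = x̄ + K·y = [9/13, 5/13]
P' = (I − K·H)·P̄ = [98/13 144/13; 144/13 1089/65]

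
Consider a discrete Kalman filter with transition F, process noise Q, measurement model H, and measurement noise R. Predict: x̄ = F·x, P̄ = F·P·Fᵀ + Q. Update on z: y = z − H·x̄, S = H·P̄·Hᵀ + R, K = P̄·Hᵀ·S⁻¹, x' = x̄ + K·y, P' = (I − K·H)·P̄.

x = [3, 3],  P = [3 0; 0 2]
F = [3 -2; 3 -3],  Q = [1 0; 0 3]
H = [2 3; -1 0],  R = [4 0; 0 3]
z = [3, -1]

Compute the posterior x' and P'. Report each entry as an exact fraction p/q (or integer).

x̄ = F·x = [3, 0]
P̄ = F·P·Fᵀ + Q = [36 39; 39 48]
y = z − H·x̄ = [-3, 2]
S = H·P̄·Hᵀ + R = [1048 -189; -189 39]
K = P̄·Hᵀ·S⁻¹ = [189/1717 -669/1717; 429/1717 362/1717]
x' = x̄ + K·y = [3246/1717, -563/1717]
P' = (I − K·H)·P̄ = [2007/1717 -1086/1717; -1086/1717 1296/1717]

x' = [3246/1717, -563/1717]
P' = [2007/1717 -1086/1717; -1086/1717 1296/1717]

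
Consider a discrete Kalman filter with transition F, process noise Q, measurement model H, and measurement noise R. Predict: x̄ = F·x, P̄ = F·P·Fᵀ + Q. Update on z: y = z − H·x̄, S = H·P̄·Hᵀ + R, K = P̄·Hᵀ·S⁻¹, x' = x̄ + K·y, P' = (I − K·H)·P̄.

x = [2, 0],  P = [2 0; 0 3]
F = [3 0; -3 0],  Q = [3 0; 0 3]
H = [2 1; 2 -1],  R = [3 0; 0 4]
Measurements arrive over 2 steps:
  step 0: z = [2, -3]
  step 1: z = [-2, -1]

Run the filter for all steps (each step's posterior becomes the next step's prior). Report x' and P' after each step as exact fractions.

step 0: x̄ = F·x = [6, -6]
step 0: P̄ = F·P·Fᵀ + Q = [21 -18; -18 21]
step 0: y = z − H·x̄ = [-4, -21]
step 0: S = H·P̄·Hᵀ + R = [36 63; 63 181]
step 0: K = P̄·Hᵀ·S⁻¹ = [188/849 72/283; 292/849 -123/283]
step 0: x' = x̄ + K·y = [-194/849, 1487/849]
step 0: P' = (I − K·H)·P̄ = [119/283 -50/283; -50/283 392/283]
step 1: x̄ = F·x = [-194/283, 194/283]
step 1: P̄ = F·P·Fᵀ + Q = [1920/283 -1071/283; -1071/283 1920/283]
step 1: y = z − H·x̄ = [-372/283, 299/283]
step 1: S = H·P̄·Hᵀ + R = [6165/283 5760/283; 5760/283 15016/283]
step 1: K = P̄·Hᵀ·S⁻¹ = [1957/8745 1125/4664; 2954/8745 -933/2332]
step 1: x' = x̄ + K·y = [-16903/23320, -2113/11660]
step 1: P' = (I − K·H)·P̄ = [9539/23320 -1711/11660; -1711/11660 7619/5830]

step 0: x' = [-194/849, 1487/849], P' = [119/283 -50/283; -50/283 392/283]
step 1: x' = [-16903/23320, -2113/11660], P' = [9539/23320 -1711/11660; -1711/11660 7619/5830]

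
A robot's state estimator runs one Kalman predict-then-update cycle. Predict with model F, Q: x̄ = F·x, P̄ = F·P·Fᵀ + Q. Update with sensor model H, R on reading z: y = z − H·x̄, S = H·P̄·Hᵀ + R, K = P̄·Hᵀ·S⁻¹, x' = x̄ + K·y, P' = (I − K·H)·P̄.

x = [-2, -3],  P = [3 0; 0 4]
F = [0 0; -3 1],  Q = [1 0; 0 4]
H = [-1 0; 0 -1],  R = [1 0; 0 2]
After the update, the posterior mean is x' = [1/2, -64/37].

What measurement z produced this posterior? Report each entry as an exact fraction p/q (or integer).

x̄ = F·x = [0, 3]
P̄ = F·P·Fᵀ + Q = [1 0; 0 35]
S = H·P̄·Hᵀ + R = [2 0; 0 37]
K = P̄·Hᵀ·S⁻¹ = [-1/2 0; 0 -35/37]
x' − x̄ = [1/2, -175/37] = K·y
y = (KᵀK)⁻¹·Kᵀ·(x' − x̄) = [-1, 5]
z = y + H·x̄ = [-1, 5] + [0, -3] = [-1, 2]

z = [-1, 2]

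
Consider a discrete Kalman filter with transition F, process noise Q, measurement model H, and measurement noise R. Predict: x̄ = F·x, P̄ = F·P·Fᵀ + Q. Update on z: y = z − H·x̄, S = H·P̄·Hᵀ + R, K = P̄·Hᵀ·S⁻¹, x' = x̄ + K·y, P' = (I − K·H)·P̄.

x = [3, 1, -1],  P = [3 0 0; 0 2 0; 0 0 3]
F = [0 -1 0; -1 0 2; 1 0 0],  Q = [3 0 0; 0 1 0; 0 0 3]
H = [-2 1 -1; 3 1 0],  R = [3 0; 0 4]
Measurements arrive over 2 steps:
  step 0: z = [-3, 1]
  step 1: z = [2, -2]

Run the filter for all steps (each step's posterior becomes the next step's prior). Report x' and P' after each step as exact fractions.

step 0: x̄ = F·x = [-1, -5, 3]
step 0: P̄ = F·P·Fᵀ + Q = [5 0 0; 0 16 -3; 0 -3 6]
step 0: y = z − H·x̄ = [3, 9]
step 0: S = H·P̄·Hᵀ + R = [51 -11; -11 65]
step 0: K = P̄·Hᵀ·S⁻¹ = [-485/3194 655/3194; 1411/3194 1025/3194; -309/1597 -126/1597]
step 0: x' = x̄ + K·y = [623/1597, -1256/1597, 2730/1597]
step 0: P' = (I − K·H)·P̄ = [1295/3194 -1265/3194 -1200/1597; -1265/3194 7895/3194 3096/1597; -1200/1597 3096/1597 6423/1597]
step 1: x̄ = F·x = [1256/1597, 4837/1597, 623/1597]
step 1: P̄ = F·P·Fᵀ + Q = [17477/3194 -13649/3194 1265/3194; -13649/3194 65473/3194 -6095/3194; 1265/3194 -6095/3194 10877/3194]
step 1: y = z − H·x̄ = [1492/1597, -11799/1597]
step 1: S = H·P̄·Hᵀ + R = [113843/1597 -25369/1597; -25369/1597 76824/1597]
step 1: K = P̄·Hᵀ·S⁻¹ = [-891421/5073443 986211/5073443; 2572787/5073443 1659438/5073443; -487342/5073443 -236877/5073443]
step 1: x' = x̄ + K·y = [-4129029/5073443, 5509789/5073443, 3273984/5073443]
step 1: P' = (I − K·H)·P̄ = [3736973/10146886 -3321231/10146886 -5446651/10146886; -3321231/10146886 23239197/10146886 14444937/10146886; -5446651/10146886 14444937/10146886 28262291/10146886]

step 0: x' = [623/1597, -1256/1597, 2730/1597], P' = [1295/3194 -1265/3194 -1200/1597; -1265/3194 7895/3194 3096/1597; -1200/1597 3096/1597 6423/1597]
step 1: x' = [-4129029/5073443, 5509789/5073443, 3273984/5073443], P' = [3736973/10146886 -3321231/10146886 -5446651/10146886; -3321231/10146886 23239197/10146886 14444937/10146886; -5446651/10146886 14444937/10146886 28262291/10146886]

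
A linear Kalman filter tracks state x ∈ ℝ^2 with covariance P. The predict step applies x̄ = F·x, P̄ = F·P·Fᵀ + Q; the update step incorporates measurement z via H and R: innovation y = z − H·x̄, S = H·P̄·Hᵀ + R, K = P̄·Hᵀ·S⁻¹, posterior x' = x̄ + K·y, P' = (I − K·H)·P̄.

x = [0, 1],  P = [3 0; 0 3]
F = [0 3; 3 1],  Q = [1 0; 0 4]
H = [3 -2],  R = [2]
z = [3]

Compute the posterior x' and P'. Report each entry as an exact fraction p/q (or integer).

x' = [97/47, 223/141]
P' = [590/47 874/47; 874/47 7907/282]

x̄ = F·x = [3, 1]
P̄ = F·P·Fᵀ + Q = [28 9; 9 34]
y = z − H·x̄ = [-4]
S = H·P̄·Hᵀ + R = [282]
K = P̄·Hᵀ·S⁻¹ = [11/47; -41/282]
x' = x̄ + K·y = [97/47, 223/141]
P' = (I − K·H)·P̄ = [590/47 874/47; 874/47 7907/282]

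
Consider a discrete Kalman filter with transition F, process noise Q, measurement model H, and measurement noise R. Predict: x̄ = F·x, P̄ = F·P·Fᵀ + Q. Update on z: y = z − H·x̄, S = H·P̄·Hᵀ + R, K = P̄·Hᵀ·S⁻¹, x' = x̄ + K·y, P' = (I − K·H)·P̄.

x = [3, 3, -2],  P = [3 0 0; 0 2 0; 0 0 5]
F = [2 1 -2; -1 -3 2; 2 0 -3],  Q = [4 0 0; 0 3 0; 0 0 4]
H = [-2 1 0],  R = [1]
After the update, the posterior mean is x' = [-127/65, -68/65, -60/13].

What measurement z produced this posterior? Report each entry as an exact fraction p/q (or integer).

z = [3]

x̄ = F·x = [13, -16, 12]
P̄ = F·P·Fᵀ + Q = [38 -32 42; -32 44 -36; 42 -36 61]
S = H·P̄·Hᵀ + R = [325]
K = P̄·Hᵀ·S⁻¹ = [-108/325; 108/325; -24/65]
x' − x̄ = [-972/65, 972/65, -216/13] = K·y
y = (KᵀK)⁻¹·Kᵀ·(x' − x̄) = [45]
z = y + H·x̄ = [45] + [-42] = [3]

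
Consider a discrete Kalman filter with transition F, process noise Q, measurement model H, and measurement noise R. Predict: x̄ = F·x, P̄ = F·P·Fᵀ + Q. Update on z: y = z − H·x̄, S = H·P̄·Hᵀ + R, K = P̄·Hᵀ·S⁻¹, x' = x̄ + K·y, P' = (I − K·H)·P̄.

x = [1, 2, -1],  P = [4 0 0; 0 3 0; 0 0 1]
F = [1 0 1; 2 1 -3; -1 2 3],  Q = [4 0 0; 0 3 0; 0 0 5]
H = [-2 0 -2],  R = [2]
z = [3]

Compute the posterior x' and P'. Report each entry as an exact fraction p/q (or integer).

x̄ = F·x = [0, 7, 0]
P̄ = F·P·Fᵀ + Q = [9 5 -1; 5 31 -11; -1 -11 30]
y = z − H·x̄ = [3]
S = H·P̄·Hᵀ + R = [150]
K = P̄·Hᵀ·S⁻¹ = [-8/75; 2/25; -29/75]
x' = x̄ + K·y = [-8/25, 181/25, -29/25]
P' = (I − K·H)·P̄ = [547/75 157/25 -539/75; 157/25 751/25 -159/25; -539/75 -159/25 568/75]

x' = [-8/25, 181/25, -29/25]
P' = [547/75 157/25 -539/75; 157/25 751/25 -159/25; -539/75 -159/25 568/75]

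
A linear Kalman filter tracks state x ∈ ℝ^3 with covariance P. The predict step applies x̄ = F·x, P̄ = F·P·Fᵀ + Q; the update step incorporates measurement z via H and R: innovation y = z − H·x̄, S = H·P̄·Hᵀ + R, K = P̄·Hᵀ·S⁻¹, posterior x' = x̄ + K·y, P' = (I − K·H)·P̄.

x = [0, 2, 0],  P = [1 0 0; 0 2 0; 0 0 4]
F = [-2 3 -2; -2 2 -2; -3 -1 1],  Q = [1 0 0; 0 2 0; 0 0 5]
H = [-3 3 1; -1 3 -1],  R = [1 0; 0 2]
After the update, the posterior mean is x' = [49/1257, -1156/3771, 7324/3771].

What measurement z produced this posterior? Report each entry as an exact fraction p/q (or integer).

z = [1, -3]

x̄ = F·x = [6, 4, -2]
P̄ = F·P·Fᵀ + Q = [39 32 -8; 32 30 -6; -8 -6 20]
S = H·P̄·Hᵀ + R = [78 -33; -33 159]
K = P̄·Hᵀ·S⁻¹ = [-274/1257 457/1257; 68/3771 1532/3771; 1048/3771 -494/3771]
x' − x̄ = [-7493/1257, -16240/3771, 14866/3771] = K·y
y = (KᵀK)⁻¹·Kᵀ·(x' − x̄) = [9, -11]
z = y + H·x̄ = [9, -11] + [-8, 8] = [1, -3]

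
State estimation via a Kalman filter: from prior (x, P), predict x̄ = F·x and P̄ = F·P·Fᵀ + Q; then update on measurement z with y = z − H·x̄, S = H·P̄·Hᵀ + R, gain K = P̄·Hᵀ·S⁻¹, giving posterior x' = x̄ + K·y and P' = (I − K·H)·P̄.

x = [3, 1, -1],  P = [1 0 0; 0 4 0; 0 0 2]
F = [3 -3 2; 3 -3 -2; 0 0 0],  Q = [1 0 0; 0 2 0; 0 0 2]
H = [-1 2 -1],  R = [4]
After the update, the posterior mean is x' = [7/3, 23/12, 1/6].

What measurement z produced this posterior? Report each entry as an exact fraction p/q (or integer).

z = [1]

x̄ = F·x = [4, 8, 0]
P̄ = F·P·Fᵀ + Q = [54 37 0; 37 55 0; 0 0 2]
S = H·P̄·Hᵀ + R = [132]
K = P̄·Hᵀ·S⁻¹ = [5/33; 73/132; -1/66]
x' − x̄ = [-5/3, -73/12, 1/6] = K·y
y = (KᵀK)⁻¹·Kᵀ·(x' − x̄) = [-11]
z = y + H·x̄ = [-11] + [12] = [1]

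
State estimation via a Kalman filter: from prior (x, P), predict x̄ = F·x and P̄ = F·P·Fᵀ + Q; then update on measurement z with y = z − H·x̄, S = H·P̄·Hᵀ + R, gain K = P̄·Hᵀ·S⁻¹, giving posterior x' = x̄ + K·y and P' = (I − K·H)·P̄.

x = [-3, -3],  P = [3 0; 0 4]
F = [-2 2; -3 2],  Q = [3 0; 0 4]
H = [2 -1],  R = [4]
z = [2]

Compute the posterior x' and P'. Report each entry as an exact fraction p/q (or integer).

x' = [140/39, 74/13]
P' = [425/39 246/13; 246/13 464/13]

x̄ = F·x = [0, 3]
P̄ = F·P·Fᵀ + Q = [31 34; 34 47]
y = z − H·x̄ = [5]
S = H·P̄·Hᵀ + R = [39]
K = P̄·Hᵀ·S⁻¹ = [28/39; 7/13]
x' = x̄ + K·y = [140/39, 74/13]
P' = (I − K·H)·P̄ = [425/39 246/13; 246/13 464/13]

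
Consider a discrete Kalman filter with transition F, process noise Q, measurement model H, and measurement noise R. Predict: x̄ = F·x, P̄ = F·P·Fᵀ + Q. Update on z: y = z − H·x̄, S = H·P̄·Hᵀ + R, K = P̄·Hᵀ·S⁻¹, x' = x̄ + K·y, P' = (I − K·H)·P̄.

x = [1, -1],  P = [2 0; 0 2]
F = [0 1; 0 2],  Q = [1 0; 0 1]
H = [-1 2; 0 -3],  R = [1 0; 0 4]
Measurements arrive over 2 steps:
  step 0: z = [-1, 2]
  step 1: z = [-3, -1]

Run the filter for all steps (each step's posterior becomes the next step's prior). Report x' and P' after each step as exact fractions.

step 0: x̄ = F·x = [-1, -2]
step 0: P̄ = F·P·Fᵀ + Q = [3 4; 4 9]
step 0: y = z − H·x̄ = [2, -4]
step 0: S = H·P̄·Hᵀ + R = [24 -42; -42 85]
step 0: K = P̄·Hᵀ·S⁻¹ = [-79/276 -13/46; 14/69 -5/23]
step 0: x' = x̄ + K·y = [-61/138, -50/69]
step 0: P' = (I − K·H)·P̄ = [287/276 26/69; 26/69 20/69]
step 1: x̄ = F·x = [-50/69, -100/69]
step 1: P̄ = F·P·Fᵀ + Q = [89/69 40/69; 40/69 149/69]
step 1: y = z − H·x̄ = [-19/23, -123/23]
step 1: S = H·P̄·Hᵀ + R = [198/23 -258/23; -258/23 539/23]
step 1: K = P̄·Hᵀ·S⁻¹ = [-173/582 -21/97; 172/873 -53/291]
step 1: x' = x̄ + K·y = [395/582, -557/873]
step 1: P' = (I − K·H)·P̄ = [509/582 28/97; 28/97 212/873]

step 0: x' = [-61/138, -50/69], P' = [287/276 26/69; 26/69 20/69]
step 1: x' = [395/582, -557/873], P' = [509/582 28/97; 28/97 212/873]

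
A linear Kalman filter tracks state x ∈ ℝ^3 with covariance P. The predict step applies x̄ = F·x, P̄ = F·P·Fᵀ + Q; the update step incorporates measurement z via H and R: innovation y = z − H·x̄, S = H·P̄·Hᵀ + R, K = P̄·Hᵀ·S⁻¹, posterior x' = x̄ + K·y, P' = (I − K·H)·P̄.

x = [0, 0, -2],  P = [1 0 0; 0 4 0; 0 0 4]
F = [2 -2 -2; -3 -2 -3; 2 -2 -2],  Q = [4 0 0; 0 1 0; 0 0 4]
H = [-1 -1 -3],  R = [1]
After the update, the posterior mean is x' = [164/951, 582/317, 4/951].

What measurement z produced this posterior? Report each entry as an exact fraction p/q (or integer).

x̄ = F·x = [4, 6, 4]
P̄ = F·P·Fᵀ + Q = [40 34 36; 34 62 34; 36 34 40]
S = H·P̄·Hᵀ + R = [951]
K = P̄·Hᵀ·S⁻¹ = [-182/951; -66/317; -190/951]
x' − x̄ = [-3640/951, -1320/317, -3800/951] = K·y
y = (KᵀK)⁻¹·Kᵀ·(x' − x̄) = [20]
z = y + H·x̄ = [20] + [-22] = [-2]

z = [-2]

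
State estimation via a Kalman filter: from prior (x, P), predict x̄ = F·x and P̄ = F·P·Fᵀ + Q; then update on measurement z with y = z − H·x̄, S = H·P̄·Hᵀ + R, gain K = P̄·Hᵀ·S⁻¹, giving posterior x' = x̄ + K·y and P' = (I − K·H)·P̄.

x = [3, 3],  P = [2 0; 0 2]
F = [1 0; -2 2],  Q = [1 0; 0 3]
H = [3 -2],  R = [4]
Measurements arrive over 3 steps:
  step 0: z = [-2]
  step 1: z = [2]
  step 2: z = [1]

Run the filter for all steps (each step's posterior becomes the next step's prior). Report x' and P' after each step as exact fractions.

step 0: x̄ = F·x = [3, 0]
step 0: P̄ = F·P·Fᵀ + Q = [3 -4; -4 19]
step 0: y = z − H·x̄ = [-11]
step 0: S = H·P̄·Hᵀ + R = [155]
step 0: K = P̄·Hᵀ·S⁻¹ = [17/155; -10/31]
step 0: x' = x̄ + K·y = [278/155, 110/31]
step 0: P' = (I − K·H)·P̄ = [176/155 46/31; 46/31 89/31]
step 1: x̄ = F·x = [278/155, 544/155]
step 1: P̄ = F·P·Fᵀ + Q = [331/155 108/155; 108/155 1109/155]
step 1: y = z − H·x̄ = [564/155]
step 1: S = H·P̄·Hᵀ + R = [6739/155]
step 1: K = P̄·Hᵀ·S⁻¹ = [777/6739; -1894/6739]
step 1: x' = x̄ + K·y = [14914/6739, 16760/6739]
step 1: P' = (I − K·H)·P̄ = [10496/6739 14190/6739; 14190/6739 25073/6739]
step 2: x̄ = F·x = [14914/6739, 3692/6739]
step 2: P̄ = F·P·Fᵀ + Q = [17235/6739 7388/6739; 7388/6739 48973/6739]
step 2: y = z − H·x̄ = [-30619/6739]
step 2: S = H·P̄·Hᵀ + R = [289307/6739]
step 2: K = P̄·Hᵀ·S⁻¹ = [36929/289307; -75782/289307]
step 2: x' = x̄ + K·y = [472473/289307, 502818/289307]
step 2: P' = (I − K·H)·P̄ = [537536/289307 732446/289307; 732446/289307 1250233/289307]

step 0: x' = [278/155, 110/31], P' = [176/155 46/31; 46/31 89/31]
step 1: x' = [14914/6739, 16760/6739], P' = [10496/6739 14190/6739; 14190/6739 25073/6739]
step 2: x' = [472473/289307, 502818/289307], P' = [537536/289307 732446/289307; 732446/289307 1250233/289307]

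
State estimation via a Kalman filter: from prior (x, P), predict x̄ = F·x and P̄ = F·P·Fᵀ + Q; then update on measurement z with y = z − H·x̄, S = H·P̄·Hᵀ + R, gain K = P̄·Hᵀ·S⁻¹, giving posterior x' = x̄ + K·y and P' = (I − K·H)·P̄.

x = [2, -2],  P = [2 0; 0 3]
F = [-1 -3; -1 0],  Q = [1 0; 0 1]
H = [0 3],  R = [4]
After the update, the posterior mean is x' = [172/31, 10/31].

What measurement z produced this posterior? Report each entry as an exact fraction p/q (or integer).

z = [2]

x̄ = F·x = [4, -2]
P̄ = F·P·Fᵀ + Q = [30 2; 2 3]
S = H·P̄·Hᵀ + R = [31]
K = P̄·Hᵀ·S⁻¹ = [6/31; 9/31]
x' − x̄ = [48/31, 72/31] = K·y
y = (KᵀK)⁻¹·Kᵀ·(x' − x̄) = [8]
z = y + H·x̄ = [8] + [-6] = [2]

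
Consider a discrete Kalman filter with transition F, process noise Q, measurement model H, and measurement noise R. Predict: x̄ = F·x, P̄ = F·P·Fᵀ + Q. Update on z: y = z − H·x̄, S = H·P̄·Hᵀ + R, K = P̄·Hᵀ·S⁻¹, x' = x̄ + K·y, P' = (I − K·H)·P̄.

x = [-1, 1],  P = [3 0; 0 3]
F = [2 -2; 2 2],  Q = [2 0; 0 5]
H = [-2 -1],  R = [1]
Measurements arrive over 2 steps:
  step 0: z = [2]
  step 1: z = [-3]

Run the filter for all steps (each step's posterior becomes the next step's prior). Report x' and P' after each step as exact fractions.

step 0: x̄ = F·x = [-4, 0]
step 0: P̄ = F·P·Fᵀ + Q = [26 0; 0 29]
step 0: y = z − H·x̄ = [-6]
step 0: S = H·P̄·Hᵀ + R = [134]
step 0: K = P̄·Hᵀ·S⁻¹ = [-26/67; -29/134]
step 0: x' = x̄ + K·y = [-112/67, 87/67]
step 0: P' = (I − K·H)·P̄ = [390/67 -754/67; -754/67 3045/134]
step 1: x̄ = F·x = [-398/67, -50/67]
step 1: P̄ = F·P·Fᵀ + Q = [13816/67 -4530/67; -4530/67 1953/67]
step 1: y = z − H·x̄ = [-1047/67]
step 1: S = H·P̄·Hᵀ + R = [39164/67]
step 1: K = P̄·Hᵀ·S⁻¹ = [-11551/19582; 7107/39164]
step 1: x' = x̄ + K·y = [64183/19582, -140287/39164]
step 1: P' = (I − K·H)·P̄ = [27565/9791 -98709/19582; -98709/19582 387729/39164]

step 0: x' = [-112/67, 87/67], P' = [390/67 -754/67; -754/67 3045/134]
step 1: x' = [64183/19582, -140287/39164], P' = [27565/9791 -98709/19582; -98709/19582 387729/39164]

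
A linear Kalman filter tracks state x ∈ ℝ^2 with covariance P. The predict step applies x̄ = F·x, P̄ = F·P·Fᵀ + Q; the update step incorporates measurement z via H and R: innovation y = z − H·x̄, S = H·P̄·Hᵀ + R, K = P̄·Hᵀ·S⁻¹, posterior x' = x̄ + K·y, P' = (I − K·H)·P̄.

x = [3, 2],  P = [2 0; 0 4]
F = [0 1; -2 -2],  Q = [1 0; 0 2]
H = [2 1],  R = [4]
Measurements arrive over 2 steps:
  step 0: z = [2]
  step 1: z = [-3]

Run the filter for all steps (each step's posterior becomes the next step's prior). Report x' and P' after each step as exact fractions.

step 0: x̄ = F·x = [2, -10]
step 0: P̄ = F·P·Fᵀ + Q = [5 -8; -8 26]
step 0: y = z − H·x̄ = [8]
step 0: S = H·P̄·Hᵀ + R = [18]
step 0: K = P̄·Hᵀ·S⁻¹ = [1/9; 5/9]
step 0: x' = x̄ + K·y = [26/9, -50/9]
step 0: P' = (I − K·H)·P̄ = [43/9 -82/9; -82/9 184/9]
step 1: x̄ = F·x = [-50/9, 16/3]
step 1: P̄ = F·P·Fᵀ + Q = [193/9 -68/3; -68/3 30]
step 1: y = z − H·x̄ = [25/9]
step 1: S = H·P̄·Hᵀ + R = [262/9]
step 1: K = P̄·Hᵀ·S⁻¹ = [91/131; -69/131]
step 1: x' = x̄ + K·y = [-475/131, 507/131]
step 1: P' = (I − K·H)·P̄ = [969/131 -1574/131; -1574/131 2872/131]

step 0: x' = [26/9, -50/9], P' = [43/9 -82/9; -82/9 184/9]
step 1: x' = [-475/131, 507/131], P' = [969/131 -1574/131; -1574/131 2872/131]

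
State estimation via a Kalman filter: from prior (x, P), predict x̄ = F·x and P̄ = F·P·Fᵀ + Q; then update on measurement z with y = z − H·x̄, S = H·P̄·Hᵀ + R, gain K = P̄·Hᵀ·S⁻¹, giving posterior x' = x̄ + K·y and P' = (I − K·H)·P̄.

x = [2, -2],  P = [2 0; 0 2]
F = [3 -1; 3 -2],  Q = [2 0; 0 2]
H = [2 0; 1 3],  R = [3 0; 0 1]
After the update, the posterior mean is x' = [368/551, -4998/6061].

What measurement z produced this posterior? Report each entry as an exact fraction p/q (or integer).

z = [2, -2]

x̄ = F·x = [8, 10]
P̄ = F·P·Fᵀ + Q = [22 22; 22 28]
S = H·P̄·Hᵀ + R = [91 176; 176 407]
K = P̄·Hᵀ·S⁻¹ = [220/551 24/551; -68/551 1902/6061]
x' − x̄ = [-4040/551, -65608/6061] = K·y
y = (KᵀK)⁻¹·Kᵀ·(x' − x̄) = [-14, -40]
z = y + H·x̄ = [-14, -40] + [16, 38] = [2, -2]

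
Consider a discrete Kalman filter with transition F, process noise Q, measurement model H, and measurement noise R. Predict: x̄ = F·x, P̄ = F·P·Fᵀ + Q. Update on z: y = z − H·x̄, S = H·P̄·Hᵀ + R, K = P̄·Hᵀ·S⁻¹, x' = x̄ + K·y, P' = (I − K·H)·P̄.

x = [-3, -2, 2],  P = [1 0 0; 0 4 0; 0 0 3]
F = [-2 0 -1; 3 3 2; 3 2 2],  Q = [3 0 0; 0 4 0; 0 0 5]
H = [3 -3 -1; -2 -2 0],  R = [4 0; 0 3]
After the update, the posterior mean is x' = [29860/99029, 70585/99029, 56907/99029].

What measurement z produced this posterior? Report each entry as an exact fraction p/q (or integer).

z = [-2, -2]

x̄ = F·x = [4, -11, -9]
P̄ = F·P·Fᵀ + Q = [10 -12 -12; -12 61 45; -12 45 42]
S = H·P̄·Hᵀ + R = [1243 372; 372 191]
K = P̄·Hᵀ·S⁻¹ = [13410/99029 -24044/99029; -13968/99029 -23606/99029; -16131/99029 -2802/99029]
x' − x̄ = [-366256/99029, 1159904/99029, 948168/99029] = K·y
y = (KᵀK)⁻¹·Kᵀ·(x' − x̄) = [-56, -16]
z = y + H·x̄ = [-56, -16] + [54, 14] = [-2, -2]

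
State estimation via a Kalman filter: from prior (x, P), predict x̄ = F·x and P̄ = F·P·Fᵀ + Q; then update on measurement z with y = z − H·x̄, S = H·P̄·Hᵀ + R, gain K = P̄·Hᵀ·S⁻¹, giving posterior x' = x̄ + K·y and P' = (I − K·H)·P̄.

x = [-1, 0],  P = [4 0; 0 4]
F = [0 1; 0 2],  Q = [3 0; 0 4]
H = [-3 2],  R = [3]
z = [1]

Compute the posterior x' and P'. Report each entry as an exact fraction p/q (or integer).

x̄ = F·x = [0, 0]
P̄ = F·P·Fᵀ + Q = [7 8; 8 20]
y = z − H·x̄ = [1]
S = H·P̄·Hᵀ + R = [50]
K = P̄·Hᵀ·S⁻¹ = [-1/10; 8/25]
x' = x̄ + K·y = [-1/10, 8/25]
P' = (I − K·H)·P̄ = [13/2 48/5; 48/5 372/25]

x' = [-1/10, 8/25]
P' = [13/2 48/5; 48/5 372/25]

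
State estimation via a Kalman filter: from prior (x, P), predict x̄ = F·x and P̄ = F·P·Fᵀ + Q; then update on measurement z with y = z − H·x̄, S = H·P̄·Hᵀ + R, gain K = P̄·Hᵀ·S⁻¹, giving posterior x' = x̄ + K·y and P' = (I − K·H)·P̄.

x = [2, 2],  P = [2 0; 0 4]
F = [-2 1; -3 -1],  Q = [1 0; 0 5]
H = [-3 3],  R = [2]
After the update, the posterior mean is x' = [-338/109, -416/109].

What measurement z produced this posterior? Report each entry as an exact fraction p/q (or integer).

z = [-2]

x̄ = F·x = [-2, -8]
P̄ = F·P·Fᵀ + Q = [13 8; 8 27]
S = H·P̄·Hᵀ + R = [218]
K = P̄·Hᵀ·S⁻¹ = [-15/218; 57/218]
x' − x̄ = [-120/109, 456/109] = K·y
y = (KᵀK)⁻¹·Kᵀ·(x' − x̄) = [16]
z = y + H·x̄ = [16] + [-18] = [-2]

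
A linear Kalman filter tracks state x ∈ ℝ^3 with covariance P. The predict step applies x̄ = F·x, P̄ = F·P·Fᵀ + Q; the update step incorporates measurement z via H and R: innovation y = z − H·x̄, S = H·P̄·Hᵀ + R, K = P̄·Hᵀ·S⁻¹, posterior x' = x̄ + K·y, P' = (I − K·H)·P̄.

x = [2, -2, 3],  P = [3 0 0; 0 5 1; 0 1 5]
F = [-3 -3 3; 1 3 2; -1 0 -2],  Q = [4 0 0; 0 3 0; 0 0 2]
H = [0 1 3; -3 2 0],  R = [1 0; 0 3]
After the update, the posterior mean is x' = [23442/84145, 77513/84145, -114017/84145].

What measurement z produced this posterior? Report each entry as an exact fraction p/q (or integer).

z = [-3, 1]

x̄ = F·x = [9, 2, -8]
P̄ = F·P·Fᵀ + Q = [103 -21 -15; -21 83 -29; -15 -29 25]
S = H·P̄·Hᵀ + R = [135 190; 190 1514]
K = P̄·Hᵀ·S⁻¹ = [-16617/84145 -6969/33658; -24783/84145 6335/33658; 36057/84145 -2099/33658]
x' − x̄ = [-733863/84145, -90777/84145, 559143/84145] = K·y
y = (KᵀK)⁻¹·Kᵀ·(x' − x̄) = [19, 24]
z = y + H·x̄ = [19, 24] + [-22, -23] = [-3, 1]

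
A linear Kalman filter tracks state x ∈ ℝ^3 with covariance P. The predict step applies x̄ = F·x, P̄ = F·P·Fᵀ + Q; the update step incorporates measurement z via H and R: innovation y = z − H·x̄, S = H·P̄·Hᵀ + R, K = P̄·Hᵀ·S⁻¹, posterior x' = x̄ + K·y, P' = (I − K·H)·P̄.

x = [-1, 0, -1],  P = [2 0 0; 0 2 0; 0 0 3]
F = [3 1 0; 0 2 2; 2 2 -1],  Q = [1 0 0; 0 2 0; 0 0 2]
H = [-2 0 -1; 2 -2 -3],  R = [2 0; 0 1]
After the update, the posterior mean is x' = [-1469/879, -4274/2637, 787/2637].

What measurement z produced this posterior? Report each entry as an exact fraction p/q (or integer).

x̄ = F·x = [-3, -2, -1]
P̄ = F·P·Fᵀ + Q = [21 4 16; 4 22 2; 16 2 21]
S = H·P̄·Hᵀ + R = [171 63; 63 162]
K = P̄·Hᵀ·S⁻¹ = [-946/2637 140/2637; 38/879 -728/2637; -709/2637 -98/879]
x' − x̄ = [1168/879, 1000/2637, 3424/2637] = K·y
y = (KᵀK)⁻¹·Kᵀ·(x' − x̄) = [-4, -2]
z = y + H·x̄ = [-4, -2] + [7, 1] = [3, -1]

z = [3, -1]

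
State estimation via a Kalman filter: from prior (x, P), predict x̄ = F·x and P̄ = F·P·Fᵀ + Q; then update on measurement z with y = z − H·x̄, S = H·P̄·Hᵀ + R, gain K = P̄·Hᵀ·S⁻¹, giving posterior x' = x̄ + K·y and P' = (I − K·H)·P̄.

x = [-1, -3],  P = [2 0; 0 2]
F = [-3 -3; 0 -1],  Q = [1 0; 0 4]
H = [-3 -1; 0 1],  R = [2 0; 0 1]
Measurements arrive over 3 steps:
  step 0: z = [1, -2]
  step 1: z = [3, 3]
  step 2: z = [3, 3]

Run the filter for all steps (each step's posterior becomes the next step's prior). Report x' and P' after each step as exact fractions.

step 0: x' = [486/2063, -3201/2063], P' = [632/2063 -546/2063; -546/2063 1686/2063]
step 1: x' = [-1043586/689131, 1515411/689131], P' = [198460/689131 -165426/689131; -165426/689131 536674/689131]
step 2: x' = [-369554058/226817855, 8263545/4123961], P' = [65298176/226817855 -989370/4123961; -989370/4123961 3209362/4123961]

step 0: x̄ = F·x = [12, 3]
step 0: P̄ = F·P·Fᵀ + Q = [37 6; 6 6]
step 0: y = z − H·x̄ = [40, -5]
step 0: S = H·P̄·Hᵀ + R = [377 -24; -24 7]
step 0: K = P̄·Hᵀ·S⁻¹ = [-675/2063 -546/2063; -24/2063 1686/2063]
step 0: x' = x̄ + K·y = [486/2063, -3201/2063]
step 0: P' = (I − K·H)·P̄ = [632/2063 -546/2063; -546/2063 1686/2063]
step 1: x̄ = F·x = [8145/2063, 3201/2063]
step 1: P̄ = F·P·Fᵀ + Q = [13097/2063 3420/2063; 3420/2063 9938/2063]
step 1: y = z − H·x̄ = [33825/2063, 2988/2063]
step 1: S = H·P̄·Hᵀ + R = [152457/2063 -20198/2063; -20198/2063 12001/2063]
step 1: K = P̄·Hᵀ·S⁻¹ = [-214977/689131 -165426/689131; -20198/689131 536674/689131]
step 1: x' = x̄ + K·y = [-1043586/689131, 1515411/689131]
step 1: P' = (I − K·H)·P̄ = [198460/689131 -165426/689131; -165426/689131 536674/689131]
step 2: x̄ = F·x = [-1415475/689131, -1515411/689131]
step 2: P̄ = F·P·Fᵀ + Q = [4327669/689131 1113744/689131; 1113744/689131 3293198/689131]
step 2: y = z − H·x̄ = [-3694443/689131, 3582804/689131]
step 2: S = H·P̄·Hᵀ + R = [50302945/689131 -6634430/689131; -6634430/689131 3982329/689131]
step 2: K = P̄·Hᵀ·S⁻¹ = [-70739589/226817855 -989370/4123961; -120626/4123961 3209362/4123961]
step 2: x' = x̄ + K·y = [-369554058/226817855, 8263545/4123961]
step 2: P' = (I − K·H)·P̄ = [65298176/226817855 -989370/4123961; -989370/4123961 3209362/4123961]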